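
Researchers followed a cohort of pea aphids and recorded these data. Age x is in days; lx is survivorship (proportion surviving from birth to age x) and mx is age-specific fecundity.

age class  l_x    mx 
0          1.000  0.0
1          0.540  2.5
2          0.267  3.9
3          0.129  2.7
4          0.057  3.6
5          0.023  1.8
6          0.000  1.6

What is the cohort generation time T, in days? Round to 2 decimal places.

1.84

lx·mx: 0, 1.35, 1.0413, 0.3483, 0.2052, 0.0414, 0 → R0 = 2.9862
x·lx·mx: 0, 1.35, 2.0826, 1.0449, 0.8208, 0.207, 0 → Σ = 5.5053
T = 5.5053 / 2.9862 = 1.84358… → 1.84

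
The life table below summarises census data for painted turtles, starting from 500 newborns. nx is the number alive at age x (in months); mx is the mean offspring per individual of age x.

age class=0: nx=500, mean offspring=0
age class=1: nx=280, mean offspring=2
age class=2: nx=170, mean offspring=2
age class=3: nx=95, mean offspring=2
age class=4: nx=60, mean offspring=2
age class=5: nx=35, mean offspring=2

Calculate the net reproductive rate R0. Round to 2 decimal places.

lx = nx/n0 = nx/500: 1, 0.56, 0.34, 0.19, 0.12, 0.07
lx·mx by age: 0, 1.12, 0.68, 0.38, 0.24, 0.14
R0 = Σ lx·mx = 2.56 → 2.56

2.56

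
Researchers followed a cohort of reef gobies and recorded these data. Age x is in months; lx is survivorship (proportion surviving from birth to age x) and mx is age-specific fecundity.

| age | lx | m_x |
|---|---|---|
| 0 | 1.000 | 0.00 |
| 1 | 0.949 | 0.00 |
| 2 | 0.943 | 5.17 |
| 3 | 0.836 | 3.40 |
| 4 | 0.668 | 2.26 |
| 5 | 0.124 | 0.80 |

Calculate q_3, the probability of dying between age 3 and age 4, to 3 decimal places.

q_3 = (l_3 − l_4) / l_3 = (0.836 − 0.668) / 0.836
     = 0.168 / 0.836 = 0.200957… → 0.201

0.201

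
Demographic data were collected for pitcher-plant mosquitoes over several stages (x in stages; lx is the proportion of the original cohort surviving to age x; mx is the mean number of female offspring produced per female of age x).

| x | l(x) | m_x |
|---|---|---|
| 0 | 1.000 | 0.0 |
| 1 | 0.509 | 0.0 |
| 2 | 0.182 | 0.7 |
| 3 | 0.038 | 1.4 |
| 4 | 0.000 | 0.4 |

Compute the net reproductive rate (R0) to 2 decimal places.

lx·mx by age: 0, 0, 0.1274, 0.0532, 0
R0 = Σ lx·mx = 0.1806 → 0.18

0.18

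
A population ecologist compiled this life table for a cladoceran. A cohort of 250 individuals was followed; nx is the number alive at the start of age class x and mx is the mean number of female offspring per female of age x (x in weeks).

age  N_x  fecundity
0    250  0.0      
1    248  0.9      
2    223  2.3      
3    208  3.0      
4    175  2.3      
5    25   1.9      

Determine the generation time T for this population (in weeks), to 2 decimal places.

lx = nx/n0 = nx/250: 1, 0.992, 0.892, 0.832, 0.7, 0.1
lx·mx: 0, 0.8928, 2.0516, 2.496, 1.61, 0.19 → R0 = 7.2404
x·lx·mx: 0, 0.8928, 4.1032, 7.488, 6.44, 0.95 → Σ = 19.874
T = 19.874 / 7.2404 = 2.744876… → 2.74

2.74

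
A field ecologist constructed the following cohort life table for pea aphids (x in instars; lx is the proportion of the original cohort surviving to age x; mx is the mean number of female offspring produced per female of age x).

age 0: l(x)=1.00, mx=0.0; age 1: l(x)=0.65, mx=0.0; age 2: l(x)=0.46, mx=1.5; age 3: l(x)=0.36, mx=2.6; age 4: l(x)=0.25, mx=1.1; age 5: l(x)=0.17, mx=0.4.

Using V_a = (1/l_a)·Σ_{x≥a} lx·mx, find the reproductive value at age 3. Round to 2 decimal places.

3.55

lx·mx for x ≥ 3: 0.936, 0.275, 0.068 → sum = 1.279
V_3 = 1.279 / l_3 = 1.279 / 0.36 = 3.552778… → 3.55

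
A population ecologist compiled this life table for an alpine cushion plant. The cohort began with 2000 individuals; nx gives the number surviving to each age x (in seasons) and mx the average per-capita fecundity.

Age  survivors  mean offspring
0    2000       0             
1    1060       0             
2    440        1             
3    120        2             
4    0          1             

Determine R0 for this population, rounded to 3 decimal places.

lx = nx/n0 = nx/2000: 1, 0.53, 0.22, 0.06, 0
lx·mx by age: 0, 0, 0.22, 0.12, 0
R0 = Σ lx·mx = 0.34 → 0.340

0.340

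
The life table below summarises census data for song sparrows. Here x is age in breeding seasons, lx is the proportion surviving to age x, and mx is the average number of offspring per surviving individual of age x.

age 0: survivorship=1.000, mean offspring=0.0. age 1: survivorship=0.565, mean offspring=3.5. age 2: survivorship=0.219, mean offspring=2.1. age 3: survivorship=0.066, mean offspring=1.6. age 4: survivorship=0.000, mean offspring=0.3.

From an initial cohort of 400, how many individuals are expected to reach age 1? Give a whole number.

Expected survivors = N0 · l_1 = 400 × 0.565 = 226 → 226

226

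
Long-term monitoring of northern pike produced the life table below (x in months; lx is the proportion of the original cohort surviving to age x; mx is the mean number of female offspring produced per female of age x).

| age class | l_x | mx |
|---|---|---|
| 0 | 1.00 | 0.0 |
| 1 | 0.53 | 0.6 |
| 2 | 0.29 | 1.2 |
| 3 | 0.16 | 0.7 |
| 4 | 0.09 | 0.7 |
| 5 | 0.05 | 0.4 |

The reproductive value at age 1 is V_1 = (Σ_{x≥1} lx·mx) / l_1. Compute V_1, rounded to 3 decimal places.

lx·mx for x ≥ 1: 0.318, 0.348, 0.112, 0.063, 0.02 → sum = 0.861
V_1 = 0.861 / l_1 = 0.861 / 0.53 = 1.624528… → 1.625

1.625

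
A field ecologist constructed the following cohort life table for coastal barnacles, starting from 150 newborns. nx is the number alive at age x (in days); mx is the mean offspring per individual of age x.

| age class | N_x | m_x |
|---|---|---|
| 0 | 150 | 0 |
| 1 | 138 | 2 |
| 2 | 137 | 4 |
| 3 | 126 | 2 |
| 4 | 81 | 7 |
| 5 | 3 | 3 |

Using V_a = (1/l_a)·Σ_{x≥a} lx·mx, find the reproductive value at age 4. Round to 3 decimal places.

lx = nx/n0 = nx/150: 1, 0.92, 0.91333…, 0.84, 0.54, 0.02
lx·mx for x ≥ 4: 3.78, 0.06 → sum = 3.84
V_4 = 3.84 / l_4 = 3.84 / 0.54 = 7.111111… → 7.111

7.111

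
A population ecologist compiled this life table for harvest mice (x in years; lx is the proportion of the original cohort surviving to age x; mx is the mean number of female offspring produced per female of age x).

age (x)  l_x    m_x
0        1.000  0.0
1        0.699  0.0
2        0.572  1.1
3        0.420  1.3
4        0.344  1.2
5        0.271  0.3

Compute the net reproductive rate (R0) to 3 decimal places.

1.669

lx·mx by age: 0, 0, 0.6292, 0.546, 0.4128, 0.0813
R0 = Σ lx·mx = 1.6693 → 1.669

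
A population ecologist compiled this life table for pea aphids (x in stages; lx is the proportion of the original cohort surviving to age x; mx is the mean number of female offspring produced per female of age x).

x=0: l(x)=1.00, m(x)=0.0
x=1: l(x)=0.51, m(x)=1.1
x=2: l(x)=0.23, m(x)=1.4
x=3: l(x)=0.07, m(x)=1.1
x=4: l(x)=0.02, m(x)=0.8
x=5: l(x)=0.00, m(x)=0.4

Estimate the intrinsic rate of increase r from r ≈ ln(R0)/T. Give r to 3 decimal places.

-0.016

R0 = Σ lx·mx = 0 + 0.561 + 0.322 + 0.077 + 0.016 + 0 = 0.976
Σ x·lx·mx = 1.5; T = 1.5/0.976 = 1.53689…
r ≈ ln(R0)/T = ln(0.976)/1.53689… = -0.01581… → -0.016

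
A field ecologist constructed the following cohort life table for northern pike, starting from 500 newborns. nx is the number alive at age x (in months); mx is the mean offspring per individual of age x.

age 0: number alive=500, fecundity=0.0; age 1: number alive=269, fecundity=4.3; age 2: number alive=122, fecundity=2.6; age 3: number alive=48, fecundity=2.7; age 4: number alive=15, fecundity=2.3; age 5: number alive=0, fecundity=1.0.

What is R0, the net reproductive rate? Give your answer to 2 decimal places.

lx = nx/n0 = nx/500: 1, 0.538, 0.244, 0.096, 0.03, 0
lx·mx by age: 0, 2.3134, 0.6344, 0.2592, 0.069, 0
R0 = Σ lx·mx = 3.276 → 3.28

3.28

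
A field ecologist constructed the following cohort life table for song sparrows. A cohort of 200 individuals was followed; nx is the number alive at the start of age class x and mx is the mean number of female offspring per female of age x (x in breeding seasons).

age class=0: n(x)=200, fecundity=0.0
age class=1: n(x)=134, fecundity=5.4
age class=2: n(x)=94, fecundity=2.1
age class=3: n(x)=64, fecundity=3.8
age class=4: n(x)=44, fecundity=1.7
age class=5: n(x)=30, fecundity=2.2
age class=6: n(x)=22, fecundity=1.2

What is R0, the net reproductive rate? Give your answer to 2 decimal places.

lx = nx/n0 = nx/200: 1, 0.67, 0.47, 0.32, 0.22, 0.15, 0.11
lx·mx by age: 0, 3.618, 0.987, 1.216, 0.374, 0.33, 0.132
R0 = Σ lx·mx = 6.657 → 6.66

6.66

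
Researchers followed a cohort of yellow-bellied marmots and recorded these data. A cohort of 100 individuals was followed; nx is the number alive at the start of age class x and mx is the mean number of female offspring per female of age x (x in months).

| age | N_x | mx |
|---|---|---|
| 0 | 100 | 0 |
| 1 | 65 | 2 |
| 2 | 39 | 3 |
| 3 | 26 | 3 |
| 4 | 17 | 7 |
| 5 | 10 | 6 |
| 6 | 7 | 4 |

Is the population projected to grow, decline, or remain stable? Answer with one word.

growing

lx = nx/n0 = nx/100: 1, 0.65, 0.39, 0.26, 0.17, 0.1, 0.07
R0 = Σ lx·mx = 0 + 1.3 + 1.17 + 0.78 + 1.19 + 0.6 + 0.28 = 5.32
R0 > 1, so the population is growing.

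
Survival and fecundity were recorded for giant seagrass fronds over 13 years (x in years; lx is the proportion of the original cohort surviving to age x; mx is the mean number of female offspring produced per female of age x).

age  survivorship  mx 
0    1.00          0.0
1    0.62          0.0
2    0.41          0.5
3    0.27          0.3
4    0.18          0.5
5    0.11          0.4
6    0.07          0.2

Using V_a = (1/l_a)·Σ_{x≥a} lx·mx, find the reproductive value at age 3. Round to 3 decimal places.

lx·mx for x ≥ 3: 0.081, 0.09, 0.044, 0.014 → sum = 0.229
V_3 = 0.229 / l_3 = 0.229 / 0.27 = 0.848148… → 0.848

0.848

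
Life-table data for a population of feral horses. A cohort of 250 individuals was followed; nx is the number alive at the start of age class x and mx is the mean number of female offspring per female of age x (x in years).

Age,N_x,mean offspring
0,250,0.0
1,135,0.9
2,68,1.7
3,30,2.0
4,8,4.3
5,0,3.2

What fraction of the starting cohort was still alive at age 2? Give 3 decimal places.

l_2 = n_2/n_0 = 68/250 = 0.272 → 0.272

0.272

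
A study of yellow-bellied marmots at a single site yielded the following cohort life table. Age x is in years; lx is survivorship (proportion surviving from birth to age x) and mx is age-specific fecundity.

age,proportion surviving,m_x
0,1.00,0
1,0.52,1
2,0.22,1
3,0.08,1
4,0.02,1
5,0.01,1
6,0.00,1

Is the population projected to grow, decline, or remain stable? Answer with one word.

R0 = Σ lx·mx = 0 + 0.52 + 0.22 + 0.08 + 0.02 + 0.01 + 0 = 0.85
R0 < 1, so the population is declining.

declining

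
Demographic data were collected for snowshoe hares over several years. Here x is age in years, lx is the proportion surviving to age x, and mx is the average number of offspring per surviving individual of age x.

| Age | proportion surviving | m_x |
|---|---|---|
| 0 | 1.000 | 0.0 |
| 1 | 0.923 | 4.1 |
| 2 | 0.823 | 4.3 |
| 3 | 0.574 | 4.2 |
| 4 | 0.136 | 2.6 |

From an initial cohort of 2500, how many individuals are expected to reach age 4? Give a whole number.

Expected survivors = N0 · l_4 = 2500 × 0.136 = 340 → 340

340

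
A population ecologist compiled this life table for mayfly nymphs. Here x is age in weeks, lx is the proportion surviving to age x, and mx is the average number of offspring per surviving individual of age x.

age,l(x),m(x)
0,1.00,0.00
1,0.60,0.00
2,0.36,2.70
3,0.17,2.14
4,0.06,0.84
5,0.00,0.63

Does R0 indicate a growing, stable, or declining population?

growing

R0 = Σ lx·mx = 0 + 0 + 0.972 + 0.3638 + 0.0504 + 0 = 1.3862
R0 > 1, so the population is growing.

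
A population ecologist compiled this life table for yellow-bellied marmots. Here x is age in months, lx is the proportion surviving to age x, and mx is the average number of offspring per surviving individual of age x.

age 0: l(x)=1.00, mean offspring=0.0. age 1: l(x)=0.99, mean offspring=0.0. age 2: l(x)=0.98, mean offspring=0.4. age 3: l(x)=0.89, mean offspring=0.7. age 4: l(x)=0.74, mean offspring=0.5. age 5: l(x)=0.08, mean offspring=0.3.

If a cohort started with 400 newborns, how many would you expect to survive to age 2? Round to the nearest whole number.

392

Expected survivors = N0 · l_2 = 400 × 0.98 = 392 → 392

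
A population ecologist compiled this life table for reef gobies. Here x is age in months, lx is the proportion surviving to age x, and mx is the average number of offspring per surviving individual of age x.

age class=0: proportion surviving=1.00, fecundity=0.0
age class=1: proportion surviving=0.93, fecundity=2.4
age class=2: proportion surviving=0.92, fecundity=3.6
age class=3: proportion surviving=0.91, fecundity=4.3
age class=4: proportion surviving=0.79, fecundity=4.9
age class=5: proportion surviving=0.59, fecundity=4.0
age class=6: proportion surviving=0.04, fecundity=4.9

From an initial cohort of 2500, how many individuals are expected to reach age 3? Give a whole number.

2275

Expected survivors = N0 · l_3 = 2500 × 0.91 = 2275 → 2275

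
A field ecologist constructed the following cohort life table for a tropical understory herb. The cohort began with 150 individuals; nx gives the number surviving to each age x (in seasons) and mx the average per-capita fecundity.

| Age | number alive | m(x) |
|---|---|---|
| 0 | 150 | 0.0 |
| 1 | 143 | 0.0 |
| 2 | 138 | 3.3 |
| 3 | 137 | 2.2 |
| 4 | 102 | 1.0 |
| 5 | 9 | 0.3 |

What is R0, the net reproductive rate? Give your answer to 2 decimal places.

lx = nx/n0 = nx/150: 1, 0.95333…, 0.92, 0.91333…, 0.68, 0.06
lx·mx by age: 0, 0, 3.036, 2.009333…, 0.68, 0.018
R0 = Σ lx·mx = 5.743333… → 5.74

5.74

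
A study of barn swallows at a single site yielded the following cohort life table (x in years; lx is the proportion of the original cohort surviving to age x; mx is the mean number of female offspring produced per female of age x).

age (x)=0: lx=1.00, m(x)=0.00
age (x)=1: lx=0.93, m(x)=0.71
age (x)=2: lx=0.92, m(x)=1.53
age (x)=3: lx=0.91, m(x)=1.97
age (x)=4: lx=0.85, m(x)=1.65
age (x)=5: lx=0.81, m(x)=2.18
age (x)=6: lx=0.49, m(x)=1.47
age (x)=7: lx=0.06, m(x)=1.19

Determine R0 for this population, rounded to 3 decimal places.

lx·mx by age: 0, 0.6603, 1.4076, 1.7927, 1.4025, 1.7658, 0.7203, 0.0714
R0 = Σ lx·mx = 7.8206 → 7.821

7.821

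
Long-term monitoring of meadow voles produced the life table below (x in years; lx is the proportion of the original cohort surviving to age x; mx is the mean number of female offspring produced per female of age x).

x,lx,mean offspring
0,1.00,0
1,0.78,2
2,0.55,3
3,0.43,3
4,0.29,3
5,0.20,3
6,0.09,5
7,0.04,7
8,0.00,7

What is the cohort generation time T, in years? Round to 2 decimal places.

2.97

lx·mx: 0, 1.56, 1.65, 1.29, 0.87, 0.6, 0.45, 0.28, 0 → R0 = 6.7
x·lx·mx: 0, 1.56, 3.3, 3.87, 3.48, 3, 2.7, 1.96, 0 → Σ = 19.87
T = 19.87 / 6.7 = 2.965672… → 2.97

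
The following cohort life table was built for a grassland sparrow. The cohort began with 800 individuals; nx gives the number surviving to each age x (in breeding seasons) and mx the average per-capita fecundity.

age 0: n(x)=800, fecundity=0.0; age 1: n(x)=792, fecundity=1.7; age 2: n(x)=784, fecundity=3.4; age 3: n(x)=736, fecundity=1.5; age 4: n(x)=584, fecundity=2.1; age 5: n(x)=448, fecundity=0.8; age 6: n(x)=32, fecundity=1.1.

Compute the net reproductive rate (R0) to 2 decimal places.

lx = nx/n0 = nx/800: 1, 0.99, 0.98, 0.92, 0.73, 0.56, 0.04
lx·mx by age: 0, 1.683, 3.332, 1.38, 1.533, 0.448, 0.044
R0 = Σ lx·mx = 8.42 → 8.42

8.42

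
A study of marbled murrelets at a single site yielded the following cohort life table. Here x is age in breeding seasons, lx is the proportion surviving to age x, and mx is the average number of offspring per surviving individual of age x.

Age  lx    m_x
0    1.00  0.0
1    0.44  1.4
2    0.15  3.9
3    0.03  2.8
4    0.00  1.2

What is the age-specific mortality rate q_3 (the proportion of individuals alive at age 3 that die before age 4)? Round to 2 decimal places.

1.00

q_3 = (l_3 − l_4) / l_3 = (0.03 − 0) / 0.03
     = 0.03 / 0.03 = 1 → 1.00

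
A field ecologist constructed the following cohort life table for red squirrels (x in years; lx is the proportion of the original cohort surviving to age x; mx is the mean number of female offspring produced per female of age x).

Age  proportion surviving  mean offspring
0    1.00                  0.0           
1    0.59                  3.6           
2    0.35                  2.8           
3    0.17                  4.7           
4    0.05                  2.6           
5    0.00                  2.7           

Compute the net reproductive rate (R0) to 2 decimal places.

lx·mx by age: 0, 2.124, 0.98, 0.799, 0.13, 0
R0 = Σ lx·mx = 4.033 → 4.03

4.03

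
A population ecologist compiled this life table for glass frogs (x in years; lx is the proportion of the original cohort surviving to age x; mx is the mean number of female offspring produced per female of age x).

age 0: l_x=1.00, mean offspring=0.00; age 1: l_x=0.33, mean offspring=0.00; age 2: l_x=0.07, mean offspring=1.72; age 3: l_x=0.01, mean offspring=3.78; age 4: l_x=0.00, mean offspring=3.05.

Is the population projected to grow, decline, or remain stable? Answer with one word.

declining

R0 = Σ lx·mx = 0 + 0 + 0.1204 + 0.0378 + 0 = 0.1582
R0 < 1, so the population is declining.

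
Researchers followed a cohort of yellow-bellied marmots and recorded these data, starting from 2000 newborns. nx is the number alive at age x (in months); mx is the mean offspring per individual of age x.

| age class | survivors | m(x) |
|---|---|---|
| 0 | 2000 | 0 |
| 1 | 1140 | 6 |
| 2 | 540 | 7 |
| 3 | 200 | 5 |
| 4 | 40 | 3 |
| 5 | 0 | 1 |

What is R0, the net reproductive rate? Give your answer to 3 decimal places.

5.870

lx = nx/n0 = nx/2000: 1, 0.57, 0.27, 0.1, 0.02, 0
lx·mx by age: 0, 3.42, 1.89, 0.5, 0.06, 0
R0 = Σ lx·mx = 5.87 → 5.870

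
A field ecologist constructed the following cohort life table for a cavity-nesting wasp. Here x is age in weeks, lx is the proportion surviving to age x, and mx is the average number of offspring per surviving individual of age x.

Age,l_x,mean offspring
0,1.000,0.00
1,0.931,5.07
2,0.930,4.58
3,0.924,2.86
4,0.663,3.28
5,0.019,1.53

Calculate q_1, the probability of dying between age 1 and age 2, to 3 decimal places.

q_1 = (l_1 − l_2) / l_1 = (0.931 − 0.93) / 0.931
     = 0.001 / 0.931 = 0.001074… → 0.001

0.001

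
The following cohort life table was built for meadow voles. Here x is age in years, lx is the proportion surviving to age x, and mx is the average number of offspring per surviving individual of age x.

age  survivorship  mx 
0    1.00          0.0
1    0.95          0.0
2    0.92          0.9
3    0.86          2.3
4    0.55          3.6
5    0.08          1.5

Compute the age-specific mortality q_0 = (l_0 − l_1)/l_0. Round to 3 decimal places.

q_0 = (l_0 − l_1) / l_0 = (1 − 0.95) / 1
     = 0.05 / 1 = 0.05 → 0.050

0.050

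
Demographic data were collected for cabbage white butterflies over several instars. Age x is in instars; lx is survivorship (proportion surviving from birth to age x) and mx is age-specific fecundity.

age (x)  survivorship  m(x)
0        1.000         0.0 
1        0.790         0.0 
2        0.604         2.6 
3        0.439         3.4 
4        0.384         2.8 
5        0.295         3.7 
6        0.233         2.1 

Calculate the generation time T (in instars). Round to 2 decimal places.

3.55

lx·mx: 0, 0, 1.5704, 1.4926, 1.0752, 1.0915, 0.4893 → R0 = 5.719
x·lx·mx: 0, 0, 3.1408, 4.4778, 4.3008, 5.4575, 2.9358 → Σ = 20.3127
T = 20.3127 / 5.719 = 3.551792… → 3.55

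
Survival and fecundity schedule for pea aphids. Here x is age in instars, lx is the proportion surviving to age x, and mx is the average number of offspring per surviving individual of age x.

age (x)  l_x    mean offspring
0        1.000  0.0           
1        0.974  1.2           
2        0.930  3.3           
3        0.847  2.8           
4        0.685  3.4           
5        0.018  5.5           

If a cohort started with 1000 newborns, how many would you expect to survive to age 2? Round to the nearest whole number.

930

Expected survivors = N0 · l_2 = 1000 × 0.930 = 930 → 930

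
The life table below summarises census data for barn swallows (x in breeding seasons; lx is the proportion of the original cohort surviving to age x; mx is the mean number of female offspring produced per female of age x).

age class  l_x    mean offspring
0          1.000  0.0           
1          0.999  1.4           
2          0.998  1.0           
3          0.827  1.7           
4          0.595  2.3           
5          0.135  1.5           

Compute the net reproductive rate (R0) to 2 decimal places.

lx·mx by age: 0, 1.3986, 0.998, 1.4059, 1.3685, 0.2025
R0 = Σ lx·mx = 5.3735 → 5.37

5.37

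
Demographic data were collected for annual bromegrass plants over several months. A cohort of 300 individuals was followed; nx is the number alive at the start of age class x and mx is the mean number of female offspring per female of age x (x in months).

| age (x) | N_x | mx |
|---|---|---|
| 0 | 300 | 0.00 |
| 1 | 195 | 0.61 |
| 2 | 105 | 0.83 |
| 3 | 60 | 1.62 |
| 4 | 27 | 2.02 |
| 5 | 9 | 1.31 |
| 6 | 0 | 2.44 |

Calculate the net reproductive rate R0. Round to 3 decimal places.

lx = nx/n0 = nx/300: 1, 0.65, 0.35, 0.2, 0.09, 0.03, 0
lx·mx by age: 0, 0.3965, 0.2905, 0.324, 0.1818, 0.0393, 0
R0 = Σ lx·mx = 1.2321 → 1.232

1.232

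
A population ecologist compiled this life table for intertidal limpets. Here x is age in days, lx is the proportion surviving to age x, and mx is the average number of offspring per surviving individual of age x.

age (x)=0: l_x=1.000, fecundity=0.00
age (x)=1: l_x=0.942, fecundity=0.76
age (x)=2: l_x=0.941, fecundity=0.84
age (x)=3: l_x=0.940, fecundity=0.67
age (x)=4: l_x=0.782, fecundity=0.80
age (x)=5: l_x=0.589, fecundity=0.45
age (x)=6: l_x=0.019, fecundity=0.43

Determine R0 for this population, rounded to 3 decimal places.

3.035

lx·mx by age: 0, 0.71592, 0.79044, 0.6298, 0.6256, 0.26505, 0.00817
R0 = Σ lx·mx = 3.03498 → 3.035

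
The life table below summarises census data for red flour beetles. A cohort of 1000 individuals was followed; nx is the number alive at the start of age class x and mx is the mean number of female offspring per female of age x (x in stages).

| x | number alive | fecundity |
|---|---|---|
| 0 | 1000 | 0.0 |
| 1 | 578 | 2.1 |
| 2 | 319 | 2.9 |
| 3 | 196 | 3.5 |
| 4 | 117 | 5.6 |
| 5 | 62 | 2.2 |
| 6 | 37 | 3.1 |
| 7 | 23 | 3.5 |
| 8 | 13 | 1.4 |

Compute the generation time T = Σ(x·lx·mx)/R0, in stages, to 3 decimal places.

lx = nx/n0 = nx/1000: 1, 0.578, 0.319, 0.196, 0.117, 0.062, 0.037, 0.023, 0.013
lx·mx: 0, 1.2138, 0.9251, 0.686, 0.6552, 0.1364, 0.1147, 0.0805, 0.0182 → R0 = 3.8299
x·lx·mx: 0, 1.2138, 1.8502, 2.058, 2.6208, 0.682, 0.6882, 0.5635, 0.1456 → Σ = 9.8221
T = 9.8221 / 3.8299 = 2.564584… → 2.565

2.565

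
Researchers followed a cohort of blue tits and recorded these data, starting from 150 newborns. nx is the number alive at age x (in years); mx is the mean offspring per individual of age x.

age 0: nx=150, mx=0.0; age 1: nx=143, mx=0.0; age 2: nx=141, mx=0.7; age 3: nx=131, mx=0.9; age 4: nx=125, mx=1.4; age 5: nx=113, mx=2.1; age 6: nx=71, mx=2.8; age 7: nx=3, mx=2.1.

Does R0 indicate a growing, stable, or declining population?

growing

lx = nx/n0 = nx/150: 1, 0.95333…, 0.94, 0.87333…, 0.83333…, 0.75333…, 0.47333…, 0.02
R0 = Σ lx·mx = 0 + 0 + 0.658 + 0.786… + 1.166667… + 1.582… + 1.325333… + 0.042 = 5.56…
R0 > 1, so the population is growing.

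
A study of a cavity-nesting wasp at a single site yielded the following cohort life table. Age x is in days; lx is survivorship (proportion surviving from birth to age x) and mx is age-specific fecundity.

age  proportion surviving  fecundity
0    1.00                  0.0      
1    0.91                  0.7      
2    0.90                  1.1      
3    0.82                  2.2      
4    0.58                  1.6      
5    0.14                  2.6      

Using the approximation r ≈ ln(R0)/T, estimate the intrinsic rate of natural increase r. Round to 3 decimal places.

R0 = Σ lx·mx = 0 + 0.637 + 0.99 + 1.804 + 0.928 + 0.364 = 4.723
Σ x·lx·mx = 13.561; T = 13.561/4.723 = 2.87127…
r ≈ ln(R0)/T = ln(4.723)/2.87127… = 0.54068… → 0.541

0.541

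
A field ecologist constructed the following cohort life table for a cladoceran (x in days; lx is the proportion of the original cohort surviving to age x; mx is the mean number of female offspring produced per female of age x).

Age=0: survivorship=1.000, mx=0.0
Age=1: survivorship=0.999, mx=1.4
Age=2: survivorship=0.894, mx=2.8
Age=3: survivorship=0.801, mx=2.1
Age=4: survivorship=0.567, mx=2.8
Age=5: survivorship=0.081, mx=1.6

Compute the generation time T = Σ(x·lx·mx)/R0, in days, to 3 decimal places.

lx·mx: 0, 1.3986, 2.5032, 1.6821, 1.5876, 0.1296 → R0 = 7.3011
x·lx·mx: 0, 1.3986, 5.0064, 5.0463, 6.3504, 0.648 → Σ = 18.4497
T = 18.4497 / 7.3011 = 2.526975… → 2.527

2.527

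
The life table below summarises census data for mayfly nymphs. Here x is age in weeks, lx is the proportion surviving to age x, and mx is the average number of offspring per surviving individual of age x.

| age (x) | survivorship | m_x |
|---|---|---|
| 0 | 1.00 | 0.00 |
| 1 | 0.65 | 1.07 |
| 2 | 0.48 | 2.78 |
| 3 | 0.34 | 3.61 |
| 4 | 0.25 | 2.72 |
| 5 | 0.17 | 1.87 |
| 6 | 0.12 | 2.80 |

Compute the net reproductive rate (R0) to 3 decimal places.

4.591

lx·mx by age: 0, 0.6955, 1.3344, 1.2274, 0.68, 0.3179, 0.336
R0 = Σ lx·mx = 4.5912 → 4.591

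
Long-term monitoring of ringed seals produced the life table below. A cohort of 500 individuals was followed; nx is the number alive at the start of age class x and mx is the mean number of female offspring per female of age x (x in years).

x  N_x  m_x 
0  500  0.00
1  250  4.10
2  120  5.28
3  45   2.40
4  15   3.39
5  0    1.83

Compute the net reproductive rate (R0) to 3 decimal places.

3.635

lx = nx/n0 = nx/500: 1, 0.5, 0.24, 0.09, 0.03, 0
lx·mx by age: 0, 2.05, 1.2672, 0.216, 0.1017, 0
R0 = Σ lx·mx = 3.6349 → 3.635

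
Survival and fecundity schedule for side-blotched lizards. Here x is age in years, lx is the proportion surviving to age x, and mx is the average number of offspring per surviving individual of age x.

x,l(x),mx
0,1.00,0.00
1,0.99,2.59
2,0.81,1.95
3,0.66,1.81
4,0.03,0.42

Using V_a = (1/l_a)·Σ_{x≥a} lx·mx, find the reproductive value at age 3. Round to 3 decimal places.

1.829

lx·mx for x ≥ 3: 1.1946, 0.0126 → sum = 1.2072
V_3 = 1.2072 / l_3 = 1.2072 / 0.66 = 1.829091… → 1.829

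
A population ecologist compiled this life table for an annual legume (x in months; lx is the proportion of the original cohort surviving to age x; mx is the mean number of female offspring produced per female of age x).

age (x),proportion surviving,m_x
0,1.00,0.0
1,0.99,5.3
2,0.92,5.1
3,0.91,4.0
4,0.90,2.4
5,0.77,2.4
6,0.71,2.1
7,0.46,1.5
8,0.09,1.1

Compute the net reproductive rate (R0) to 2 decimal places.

lx·mx by age: 0, 5.247, 4.692, 3.64, 2.16, 1.848, 1.491, 0.69, 0.099
R0 = Σ lx·mx = 19.867 → 19.87

19.87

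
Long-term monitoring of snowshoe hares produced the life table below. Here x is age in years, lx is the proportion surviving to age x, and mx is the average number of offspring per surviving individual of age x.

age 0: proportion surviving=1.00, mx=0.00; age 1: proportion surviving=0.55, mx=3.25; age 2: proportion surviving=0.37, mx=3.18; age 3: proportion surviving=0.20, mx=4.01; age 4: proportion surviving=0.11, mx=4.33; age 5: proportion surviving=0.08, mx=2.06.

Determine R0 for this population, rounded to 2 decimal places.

lx·mx by age: 0, 1.7875, 1.1766, 0.802, 0.4763, 0.1648
R0 = Σ lx·mx = 4.4072 → 4.41

4.41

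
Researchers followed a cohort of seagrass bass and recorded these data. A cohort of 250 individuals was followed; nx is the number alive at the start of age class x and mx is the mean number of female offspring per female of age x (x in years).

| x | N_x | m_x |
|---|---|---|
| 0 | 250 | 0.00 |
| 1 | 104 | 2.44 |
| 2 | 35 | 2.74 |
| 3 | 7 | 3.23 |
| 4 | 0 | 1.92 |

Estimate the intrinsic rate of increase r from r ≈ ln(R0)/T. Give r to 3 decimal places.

lx = nx/n0 = nx/250: 1, 0.416, 0.14, 0.028, 0
R0 = Σ lx·mx = 0 + 1.01504 + 0.3836 + 0.09044 + 0 = 1.48908
Σ x·lx·mx = 2.05356; T = 2.05356/1.48908 = 1.37908…
r ≈ ln(R0)/T = ln(1.48908)/1.37908… = 0.28871… → 0.289

0.289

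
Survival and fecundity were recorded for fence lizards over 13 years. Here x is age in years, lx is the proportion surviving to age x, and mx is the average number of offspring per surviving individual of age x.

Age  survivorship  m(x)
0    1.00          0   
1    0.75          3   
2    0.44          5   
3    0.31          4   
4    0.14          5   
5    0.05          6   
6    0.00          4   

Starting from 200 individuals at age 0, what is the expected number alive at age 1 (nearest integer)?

150

Expected survivors = N0 · l_1 = 200 × 0.75 = 150 → 150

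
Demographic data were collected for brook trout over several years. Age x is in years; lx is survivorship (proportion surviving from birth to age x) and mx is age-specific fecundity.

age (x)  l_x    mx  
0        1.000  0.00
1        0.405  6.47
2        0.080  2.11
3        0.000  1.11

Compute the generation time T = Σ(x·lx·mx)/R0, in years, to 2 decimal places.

1.06

lx·mx: 0, 2.62035, 0.1688, 0 → R0 = 2.78915
x·lx·mx: 0, 2.62035, 0.3376, 0 → Σ = 2.95795
T = 2.95795 / 2.78915 = 1.06052… → 1.06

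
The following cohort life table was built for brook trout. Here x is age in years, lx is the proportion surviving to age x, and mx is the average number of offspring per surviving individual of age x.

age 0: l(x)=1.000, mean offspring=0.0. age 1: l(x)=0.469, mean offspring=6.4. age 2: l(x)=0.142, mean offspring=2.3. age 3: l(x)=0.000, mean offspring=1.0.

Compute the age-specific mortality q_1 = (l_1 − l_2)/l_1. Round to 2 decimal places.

0.70

q_1 = (l_1 − l_2) / l_1 = (0.469 − 0.142) / 0.469
     = 0.327 / 0.469 = 0.697228… → 0.70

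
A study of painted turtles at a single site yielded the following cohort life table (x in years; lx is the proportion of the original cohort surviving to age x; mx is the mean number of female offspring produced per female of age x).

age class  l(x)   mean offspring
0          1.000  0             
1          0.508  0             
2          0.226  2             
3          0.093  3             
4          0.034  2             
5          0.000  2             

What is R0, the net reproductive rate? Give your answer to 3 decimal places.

lx·mx by age: 0, 0, 0.452, 0.279, 0.068, 0
R0 = Σ lx·mx = 0.799 → 0.799

0.799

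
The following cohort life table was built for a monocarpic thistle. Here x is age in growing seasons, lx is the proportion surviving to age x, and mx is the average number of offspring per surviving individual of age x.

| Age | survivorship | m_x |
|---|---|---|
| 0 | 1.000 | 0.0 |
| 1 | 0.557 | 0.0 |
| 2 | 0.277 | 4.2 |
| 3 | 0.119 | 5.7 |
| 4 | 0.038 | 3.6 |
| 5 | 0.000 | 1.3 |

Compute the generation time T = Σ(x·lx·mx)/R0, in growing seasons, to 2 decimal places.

2.48

lx·mx: 0, 0, 1.1634, 0.6783, 0.1368, 0 → R0 = 1.9785
x·lx·mx: 0, 0, 2.3268, 2.0349, 0.5472, 0 → Σ = 4.9089
T = 4.9089 / 1.9785 = 2.481122… → 2.48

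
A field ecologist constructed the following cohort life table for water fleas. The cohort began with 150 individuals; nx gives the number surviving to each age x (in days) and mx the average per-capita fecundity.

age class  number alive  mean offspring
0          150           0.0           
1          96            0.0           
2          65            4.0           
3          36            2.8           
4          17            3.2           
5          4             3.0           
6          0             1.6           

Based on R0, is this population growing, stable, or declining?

lx = nx/n0 = nx/150: 1, 0.64, 0.43333…, 0.24, 0.11333…, 0.02667…, 0
R0 = Σ lx·mx = 0 + 0 + 1.733333… + 0.672 + 0.362667… + 0.08… + 0 = 2.848…
R0 > 1, so the population is growing.

growing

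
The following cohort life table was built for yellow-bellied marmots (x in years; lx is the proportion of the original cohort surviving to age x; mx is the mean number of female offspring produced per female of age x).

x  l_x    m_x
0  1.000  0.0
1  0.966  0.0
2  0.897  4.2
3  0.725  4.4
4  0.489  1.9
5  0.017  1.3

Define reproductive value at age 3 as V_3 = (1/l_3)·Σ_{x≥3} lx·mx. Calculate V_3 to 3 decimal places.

lx·mx for x ≥ 3: 3.19, 0.9291, 0.0221 → sum = 4.1412
V_3 = 4.1412 / l_3 = 4.1412 / 0.725 = 5.712 → 5.712

5.712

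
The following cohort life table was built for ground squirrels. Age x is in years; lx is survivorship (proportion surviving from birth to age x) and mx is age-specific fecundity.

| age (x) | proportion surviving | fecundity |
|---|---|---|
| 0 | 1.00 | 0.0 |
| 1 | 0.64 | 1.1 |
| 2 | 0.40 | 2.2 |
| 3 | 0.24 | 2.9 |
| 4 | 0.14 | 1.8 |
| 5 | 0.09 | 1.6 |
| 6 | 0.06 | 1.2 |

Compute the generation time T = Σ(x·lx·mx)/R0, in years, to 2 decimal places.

2.44

lx·mx: 0, 0.704, 0.88, 0.696, 0.252, 0.144, 0.072 → R0 = 2.748
x·lx·mx: 0, 0.704, 1.76, 2.088, 1.008, 0.72, 0.432 → Σ = 6.712
T = 6.712 / 2.748 = 2.442504… → 2.44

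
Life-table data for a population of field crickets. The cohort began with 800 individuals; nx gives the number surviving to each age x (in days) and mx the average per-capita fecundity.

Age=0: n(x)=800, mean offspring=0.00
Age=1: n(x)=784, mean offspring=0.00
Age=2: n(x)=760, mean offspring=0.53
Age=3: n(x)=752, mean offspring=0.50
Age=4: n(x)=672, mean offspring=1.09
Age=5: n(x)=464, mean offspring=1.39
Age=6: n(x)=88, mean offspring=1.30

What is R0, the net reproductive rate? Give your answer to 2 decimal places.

lx = nx/n0 = nx/800: 1, 0.98, 0.95, 0.94, 0.84, 0.58, 0.11
lx·mx by age: 0, 0, 0.5035, 0.47, 0.9156, 0.8062, 0.143
R0 = Σ lx·mx = 2.8383 → 2.84

2.84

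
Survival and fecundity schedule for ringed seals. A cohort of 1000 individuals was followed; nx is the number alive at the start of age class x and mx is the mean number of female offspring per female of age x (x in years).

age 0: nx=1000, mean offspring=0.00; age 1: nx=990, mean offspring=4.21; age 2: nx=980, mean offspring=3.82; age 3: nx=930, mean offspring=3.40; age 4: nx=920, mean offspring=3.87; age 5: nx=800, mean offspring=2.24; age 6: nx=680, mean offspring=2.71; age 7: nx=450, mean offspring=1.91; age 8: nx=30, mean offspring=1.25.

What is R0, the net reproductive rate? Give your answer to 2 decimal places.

lx = nx/n0 = nx/1000: 1, 0.99, 0.98, 0.93, 0.92, 0.8, 0.68, 0.45, 0.03
lx·mx by age: 0, 4.1679, 3.7436, 3.162, 3.5604, 1.792, 1.8428, 0.8595, 0.0375
R0 = Σ lx·mx = 19.1657 → 19.17

19.17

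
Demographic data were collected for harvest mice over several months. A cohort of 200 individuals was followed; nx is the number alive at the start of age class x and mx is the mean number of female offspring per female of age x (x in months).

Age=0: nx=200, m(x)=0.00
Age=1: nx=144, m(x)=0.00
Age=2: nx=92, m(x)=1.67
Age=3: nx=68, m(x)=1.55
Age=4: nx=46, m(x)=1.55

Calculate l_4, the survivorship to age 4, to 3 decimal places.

0.230

l_4 = n_4/n_0 = 46/200 = 0.23 → 0.230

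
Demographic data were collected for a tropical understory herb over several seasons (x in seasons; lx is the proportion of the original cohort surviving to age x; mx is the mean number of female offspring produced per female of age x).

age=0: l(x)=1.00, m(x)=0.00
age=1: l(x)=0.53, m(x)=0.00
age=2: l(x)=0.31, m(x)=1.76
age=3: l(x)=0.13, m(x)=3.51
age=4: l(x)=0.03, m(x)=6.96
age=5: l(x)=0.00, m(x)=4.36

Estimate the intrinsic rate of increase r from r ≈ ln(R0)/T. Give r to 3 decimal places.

R0 = Σ lx·mx = 0 + 0 + 0.5456 + 0.4563 + 0.2088 + 0 = 1.2107
Σ x·lx·mx = 3.2953; T = 3.2953/1.2107 = 2.72181…
r ≈ ln(R0)/T = ln(1.2107)/2.72181… = 0.07025… → 0.070

0.070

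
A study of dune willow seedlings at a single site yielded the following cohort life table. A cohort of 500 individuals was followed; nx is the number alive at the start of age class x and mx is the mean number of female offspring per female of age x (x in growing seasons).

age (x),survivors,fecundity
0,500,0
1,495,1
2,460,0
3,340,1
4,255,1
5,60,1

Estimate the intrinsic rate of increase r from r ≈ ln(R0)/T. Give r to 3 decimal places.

0.338

lx = nx/n0 = nx/500: 1, 0.99, 0.92, 0.68, 0.51, 0.12
R0 = Σ lx·mx = 0 + 0.99 + 0 + 0.68 + 0.51 + 0.12 = 2.3
Σ x·lx·mx = 5.67; T = 5.67/2.3 = 2.46522…
r ≈ ln(R0)/T = ln(2.3)/2.46522… = 0.33786… → 0.338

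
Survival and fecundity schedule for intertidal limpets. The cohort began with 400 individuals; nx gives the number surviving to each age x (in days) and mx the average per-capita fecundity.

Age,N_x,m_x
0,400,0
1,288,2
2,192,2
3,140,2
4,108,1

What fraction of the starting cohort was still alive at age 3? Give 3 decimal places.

0.350

l_3 = n_3/n_0 = 140/400 = 0.35 → 0.350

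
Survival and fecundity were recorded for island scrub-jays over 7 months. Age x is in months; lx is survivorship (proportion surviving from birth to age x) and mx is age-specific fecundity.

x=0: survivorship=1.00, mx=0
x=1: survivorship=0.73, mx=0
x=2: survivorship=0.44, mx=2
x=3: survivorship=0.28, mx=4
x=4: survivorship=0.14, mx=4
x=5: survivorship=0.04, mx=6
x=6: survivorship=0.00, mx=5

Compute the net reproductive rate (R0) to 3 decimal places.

2.800

lx·mx by age: 0, 0, 0.88, 1.12, 0.56, 0.24, 0
R0 = Σ lx·mx = 2.8 → 2.800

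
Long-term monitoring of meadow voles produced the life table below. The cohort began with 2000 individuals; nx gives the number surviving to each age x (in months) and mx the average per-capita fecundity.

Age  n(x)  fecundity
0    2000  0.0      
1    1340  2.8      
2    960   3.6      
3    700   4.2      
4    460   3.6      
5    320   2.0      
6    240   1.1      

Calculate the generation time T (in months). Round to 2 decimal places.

2.43

lx = nx/n0 = nx/2000: 1, 0.67, 0.48, 0.35, 0.23, 0.16, 0.12
lx·mx: 0, 1.876, 1.728, 1.47, 0.828, 0.32, 0.132 → R0 = 6.354
x·lx·mx: 0, 1.876, 3.456, 4.41, 3.312, 1.6, 0.792 → Σ = 15.446
T = 15.446 / 6.354 = 2.43091… → 2.43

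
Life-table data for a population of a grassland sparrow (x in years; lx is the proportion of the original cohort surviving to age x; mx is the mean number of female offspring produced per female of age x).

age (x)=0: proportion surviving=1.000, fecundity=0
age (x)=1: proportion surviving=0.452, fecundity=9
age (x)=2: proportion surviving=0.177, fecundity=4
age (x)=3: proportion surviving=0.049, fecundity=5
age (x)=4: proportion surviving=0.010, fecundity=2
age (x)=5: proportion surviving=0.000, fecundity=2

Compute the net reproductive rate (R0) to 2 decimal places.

lx·mx by age: 0, 4.068, 0.708, 0.245, 0.02, 0
R0 = Σ lx·mx = 5.041 → 5.04

5.04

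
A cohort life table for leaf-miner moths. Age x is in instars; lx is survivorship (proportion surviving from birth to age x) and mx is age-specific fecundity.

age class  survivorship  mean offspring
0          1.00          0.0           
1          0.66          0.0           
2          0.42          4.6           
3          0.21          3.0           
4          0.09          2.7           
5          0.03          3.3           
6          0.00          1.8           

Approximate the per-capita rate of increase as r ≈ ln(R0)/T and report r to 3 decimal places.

0.429

R0 = Σ lx·mx = 0 + 0 + 1.932 + 0.63 + 0.243 + 0.099 + 0 = 2.904
Σ x·lx·mx = 7.221; T = 7.221/2.904 = 2.48657…
r ≈ ln(R0)/T = ln(2.904)/2.48657… = 0.42874… → 0.429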